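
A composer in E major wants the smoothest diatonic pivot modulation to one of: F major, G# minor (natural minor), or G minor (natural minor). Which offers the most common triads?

G# minor

Triads of E major: E major (I), F# minor (ii), G# minor (iii), A major (IV), B major (V), C# minor (vi), D# diminished (vii°).
F major shares 0: none.
G# minor (natural minor) shares 4: E, G#m, B, C#m.
G minor (natural minor) shares 0: none.
The most common triads (4) are shared with G# minor.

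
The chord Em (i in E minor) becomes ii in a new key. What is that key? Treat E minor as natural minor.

D major

The numeral ii denotes a minor triad on scale degree 2. With E on degree 2, the tonic of the new key is D.
Degree 2 carries a minor triad in major keys, so the destination is D major.
Check: the diatonic triads of D major are D (I), Em (ii), F#m (iii), G (IV), A (V), Bm (vi), C#dim (vii°) — Em is indeed ii.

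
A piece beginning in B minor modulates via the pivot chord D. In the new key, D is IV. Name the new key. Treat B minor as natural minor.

A major

The numeral IV denotes a major triad on scale degree 4. With D on degree 4, the tonic of the new key is A.
Degree 4 carries a major triad in major keys, so the destination is A major.
Check: the diatonic triads of A major are A (I), Bm (ii), C#m (iii), D (IV), E (V), F#m (vi), G#dim (vii°) — D is indeed IV.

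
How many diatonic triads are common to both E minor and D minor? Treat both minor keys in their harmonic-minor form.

Diatonic triads of E minor (harmonic minor): Em (i), F#dim (ii°), Gaug (III+), Am (iv), B (V), C (VI), D#dim (vii°).
Diatonic triads of D minor (harmonic minor): Dm (i), Edim (ii°), Faug (III+), Gm (iv), A (V), Bb (VI), C#dim (vii°).
No triad has the same root and quality in both keys.

0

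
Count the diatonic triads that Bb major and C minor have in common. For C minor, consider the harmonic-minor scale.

Diatonic triads of Bb major: Bb major (I), C minor (ii), D minor (iii), Eb major (IV), F major (V), G minor (vi), A diminished (vii°).
Diatonic triads of C minor (harmonic minor): C minor (i), D diminished (ii°), Eb augmented (III+), F minor (iv), G major (V), Ab major (VI), B diminished (vii°).
Matching root and quality in both lists: C minor.
That gives 1 common triad.

1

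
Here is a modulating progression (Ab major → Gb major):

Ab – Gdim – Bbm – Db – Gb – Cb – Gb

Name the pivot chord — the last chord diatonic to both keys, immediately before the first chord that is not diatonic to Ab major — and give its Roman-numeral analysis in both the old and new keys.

Db — IV in Ab major, V in Gb major

Chords diatonic to Ab major: Ab, Bbm, Cm, Db, Eb, Fm, Gdim.
Reading the progression, the first chord not in that set is Gb, so the modulation leaves Ab major there.
The chord immediately before Gb is Db, which is diatonic to both keys: IV in Ab major and V in Gb major.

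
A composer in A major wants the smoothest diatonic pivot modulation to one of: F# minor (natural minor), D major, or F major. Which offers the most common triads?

Triads of A major: A major (I), B minor (ii), C# minor (iii), D major (IV), E major (V), F# minor (vi), G# diminished (vii°).
F# minor (natural minor) shares 7: A, Bm, C#m, D, E, F#m, G#dim.
D major shares 4: A, Bm, D, F#m.
F major shares 0: none.
The most common triads (7) are shared with F# minor.

F# minor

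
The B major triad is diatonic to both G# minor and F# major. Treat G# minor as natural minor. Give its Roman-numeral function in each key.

III in G# minor; IV in F# major

The scale of G# minor (natural minor) is G# A# B C# D# E F#; B is degree 3, and the triad built there (B-D#-F#) is major, so it is III.
The scale of F# major is F# G# A# B C# D# E#; B is degree 4, and the triad built there (B-D#-F#) is major, so it is IV.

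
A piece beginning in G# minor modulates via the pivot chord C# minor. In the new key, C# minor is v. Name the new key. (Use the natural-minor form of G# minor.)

The numeral v denotes a minor triad on scale degree 5. With C# on degree 5, the tonic of the new key is F#.
Degree 5 carries a minor triad in natural-minor keys, so the destination is F# minor.
Check: the diatonic triads of F# minor (natural minor) are F#m (i), G#dim (ii°), A (III), Bm (iv), C#m (v), D (VI), E (VII) — C# minor is indeed v.

F# minor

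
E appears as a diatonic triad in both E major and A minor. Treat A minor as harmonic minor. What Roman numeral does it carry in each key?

The scale of E major is E F♯ G♯ A B C♯ D♯; E is degree 1, and the triad built there (E-G♯-B) is major, so it is I.
The scale of A minor (harmonic minor) is A B C D E F G♯; E is degree 5, and the triad built there (E-G♯-B) is major, so it is V.

I in E major; V in A minor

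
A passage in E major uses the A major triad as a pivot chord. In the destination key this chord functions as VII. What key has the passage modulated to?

B minor

The numeral VII denotes a major triad on scale degree 7. With A on degree 7, the tonic of the new key is B.
Degree 7 carries a major triad in natural-minor keys, so the destination is B minor.
Check: the diatonic triads of B minor (natural minor) are Bm (i), C#dim (ii°), D (III), Em (iv), F#m (v), G (VI), A (VII) — A major is indeed VII.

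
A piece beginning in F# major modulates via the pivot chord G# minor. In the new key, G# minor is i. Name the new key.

The numeral i denotes a minor triad on scale degree 1. With G# on degree 1, the tonic of the new key is G#.
Degree 1 carries a minor triad in minor keys, so the destination is G# minor.
Check: the diatonic triads of G# minor (natural minor) are G#m (i), A#dim (ii°), B (III), C#m (iv), D#m (v), E (VI), F# (VII) — G# minor is indeed i.

G# minor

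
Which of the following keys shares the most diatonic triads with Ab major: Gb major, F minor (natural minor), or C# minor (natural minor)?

F minor

Triads of Ab major: Ab major (I), Bb minor (ii), C minor (iii), Db major (IV), Eb major (V), F minor (vi), G diminished (vii°).
Gb major shares 2: Bbm, Db.
F minor (natural minor) shares 7: Ab, Bbm, Cm, Db, Eb, Fm, Gdim.
C# minor (natural minor) shares 0: none.
The most common triads (7) are shared with F minor.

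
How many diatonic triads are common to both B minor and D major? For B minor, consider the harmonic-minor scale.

4

Diatonic triads of B minor (harmonic minor): Bm (i), C#dim (ii°), Daug (III+), Em (iv), F# (V), G (VI), A#dim (vii°).
Diatonic triads of D major: D (I), Em (ii), F#m (iii), G (IV), A (V), Bm (vi), C#dim (vii°).
Matching root and quality in both lists: Bm, C#dim, Em, G.
That gives 4 common triads.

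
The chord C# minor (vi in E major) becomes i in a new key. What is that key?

C# minor

The numeral i denotes a minor triad on scale degree 1. With C# on degree 1, the tonic of the new key is C#.
Degree 1 carries a minor triad in minor keys, so the destination is C# minor.
Check: the diatonic triads of C# minor (natural minor) are C#m (i), D#dim (ii°), E (III), F#m (iv), G#m (v), A (VI), B (VII) — C# minor is indeed i.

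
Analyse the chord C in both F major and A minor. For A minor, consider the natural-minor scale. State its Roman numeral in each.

V in F major; III in A minor

The scale of F major is F G A Bb C D E; C is degree 5, and the triad built there (C-E-G) is major, so it is V.
The scale of A minor (natural minor) is A B C D E F G; C is degree 3, and the triad built there (C-E-G) is major, so it is III.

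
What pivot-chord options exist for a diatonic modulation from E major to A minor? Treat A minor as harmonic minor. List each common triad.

E

Triads in E major: E major (I), F♯ minor (ii), G♯ minor (iii), A major (IV), B major (V), C♯ minor (vi), D♯ diminished (vii°).
Triads in A minor (harmonic minor): A minor (i), B diminished (ii°), C augmented (III+), D minor (iv), E major (V), F major (VI), G♯ diminished (vii°).
Shared triads with their functions: E major (I in E major, V in A minor).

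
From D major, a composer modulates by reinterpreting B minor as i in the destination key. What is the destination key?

The numeral i denotes a minor triad on scale degree 1. With B on degree 1, the tonic of the new key is B.
Degree 1 carries a minor triad in minor keys, so the destination is B minor.
Check: the diatonic triads of B minor (natural minor) are Bm (i), C#dim (ii°), D (III), Em (iv), F#m (v), G (VI), A (VII) — B minor is indeed i.

B minor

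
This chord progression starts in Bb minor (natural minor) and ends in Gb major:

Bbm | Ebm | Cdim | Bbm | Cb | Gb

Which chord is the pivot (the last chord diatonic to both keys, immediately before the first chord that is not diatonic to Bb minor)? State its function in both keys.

Chords diatonic to Bb minor: Bbm, Cdim, Db, Ebm, Fm, Gb, Ab.
Reading the progression, the first chord not in that set is Cb, so the modulation leaves Bb minor there.
The chord immediately before Cb is Bbm, which is diatonic to both keys: i in Bb minor and iii in Gb major.

Bbm — i in Bb minor, iii in Gb major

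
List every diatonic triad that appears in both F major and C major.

F, Am, C, Dm

Triads in F major: F (I), Gm (ii), Am (iii), Bb (IV), C (V), Dm (vi), Edim (vii°).
Triads in C major: C (I), Dm (ii), Em (iii), F (IV), G (V), Am (vi), Bdim (vii°).
Shared triads with their functions: F (I in F major, IV in C major); Am (iii in F major, vi in C major); C (V in F major, I in C major); Dm (vi in F major, ii in C major).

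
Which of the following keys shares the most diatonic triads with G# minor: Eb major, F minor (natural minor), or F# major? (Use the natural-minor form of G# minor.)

Triads of G# minor (natural minor): G#m (i), A#dim (ii°), B (III), C#m (iv), D#m (v), E (VI), F# (VII).
Eb major shares 0: none.
F minor (natural minor) shares 0: none.
F# major shares 4: G#m, B, D#m, F#.
The most common triads (4) are shared with F# major.

F# major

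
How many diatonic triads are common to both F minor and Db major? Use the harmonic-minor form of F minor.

3

Diatonic triads of F minor (harmonic minor): Fm (i), Gdim (ii°), Abaug (III+), Bbm (iv), C (V), Db (VI), Edim (vii°).
Diatonic triads of Db major: Db (I), Ebm (ii), Fm (iii), Gb (IV), Ab (V), Bbm (vi), Cdim (vii°).
Matching root and quality in both lists: Fm, Bbm, Db.
That gives 3 common triads.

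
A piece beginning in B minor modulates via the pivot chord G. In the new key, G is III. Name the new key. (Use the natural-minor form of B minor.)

The numeral III denotes a major triad on scale degree 3. With G on degree 3, the tonic of the new key is E.
Degree 3 carries a major triad in natural-minor keys, so the destination is E minor.
Check: the diatonic triads of E minor (natural minor) are Em (i), F#dim (ii°), G (III), Am (iv), Bm (v), C (VI), D (VII) — G is indeed III.

E minor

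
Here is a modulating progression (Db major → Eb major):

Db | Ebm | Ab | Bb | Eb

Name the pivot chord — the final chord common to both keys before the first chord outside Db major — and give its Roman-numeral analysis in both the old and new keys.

Ab — V in Db major, IV in Eb major

Chords diatonic to Db major: Db, Ebm, Fm, Gb, Ab, Bbm, Cdim.
Reading the progression, the first chord not in that set is Bb, so the modulation leaves Db major there.
The chord immediately before Bb is Ab, which is diatonic to both keys: V in Db major and IV in Eb major.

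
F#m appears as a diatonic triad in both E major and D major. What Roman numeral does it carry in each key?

The scale of E major is E F# G# A B C# D#; F# is degree 2, and the triad built there (F#-A-C#) is minor, so it is ii.
The scale of D major is D E F# G A B C#; F# is degree 3, and the triad built there (F#-A-C#) is minor, so it is iii.

ii in E major; iii in D major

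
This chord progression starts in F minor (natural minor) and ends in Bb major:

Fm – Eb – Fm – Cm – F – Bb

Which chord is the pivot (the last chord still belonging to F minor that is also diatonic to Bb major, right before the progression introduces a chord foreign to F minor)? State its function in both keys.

Chords diatonic to F minor: Fm, Gdim, Ab, Bbm, Cm, Db, Eb.
Reading the progression, the first chord not in that set is F, so the modulation leaves F minor there.
The chord immediately before F is Cm, which is diatonic to both keys: v in F minor and ii in Bb major.

Cm — v in F minor, ii in Bb major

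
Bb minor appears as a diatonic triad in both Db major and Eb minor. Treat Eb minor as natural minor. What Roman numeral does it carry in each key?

vi in Db major; v in Eb minor

The scale of Db major is Db Eb F Gb Ab Bb C; Bb is degree 6, and the triad built there (Bb-Db-F) is minor, so it is vi.
The scale of Eb minor (natural minor) is Eb F Gb Ab Bb Cb Db; Bb is degree 5, and the triad built there (Bb-Db-F) is minor, so it is v.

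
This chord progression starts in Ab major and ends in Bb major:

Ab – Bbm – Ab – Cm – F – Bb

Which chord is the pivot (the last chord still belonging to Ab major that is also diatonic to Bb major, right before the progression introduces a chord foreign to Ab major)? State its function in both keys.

Cm — iii in Ab major, ii in Bb major

Chords diatonic to Ab major: Ab, Bbm, Cm, Db, Eb, Fm, Gdim.
Reading the progression, the first chord not in that set is F, so the modulation leaves Ab major there.
The chord immediately before F is Cm, which is diatonic to both keys: iii in Ab major and ii in Bb major.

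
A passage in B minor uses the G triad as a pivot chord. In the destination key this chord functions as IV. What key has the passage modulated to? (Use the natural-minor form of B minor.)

D major

The numeral IV denotes a major triad on scale degree 4. With G on degree 4, the tonic of the new key is D.
Degree 4 carries a major triad in major keys, so the destination is D major.
Check: the diatonic triads of D major are D (I), Em (ii), F#m (iii), G (IV), A (V), Bm (vi), C#dim (vii°) — G is indeed IV.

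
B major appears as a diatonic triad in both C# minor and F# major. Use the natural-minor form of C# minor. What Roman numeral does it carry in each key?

VII in C# minor; IV in F# major

The scale of C# minor (natural minor) is C# D# E F# G# A B; B is degree 7, and the triad built there (B-D#-F#) is major, so it is VII.
The scale of F# major is F# G# A# B C# D# E#; B is degree 4, and the triad built there (B-D#-F#) is major, so it is IV.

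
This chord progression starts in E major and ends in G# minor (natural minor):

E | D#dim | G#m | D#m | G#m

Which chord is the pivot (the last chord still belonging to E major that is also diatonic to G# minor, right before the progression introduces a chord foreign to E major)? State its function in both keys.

Chords diatonic to E major: E, F#m, G#m, A, B, C#m, D#dim.
Reading the progression, the first chord not in that set is D#m, so the modulation leaves E major there.
The chord immediately before D#m is G#m, which is diatonic to both keys: iii in E major and i in G# minor.

G#m — iii in E major, i in G# minor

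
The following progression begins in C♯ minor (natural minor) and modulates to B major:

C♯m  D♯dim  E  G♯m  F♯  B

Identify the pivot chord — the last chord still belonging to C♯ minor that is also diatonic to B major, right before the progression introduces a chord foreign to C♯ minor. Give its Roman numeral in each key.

Chords diatonic to C♯ minor: C♯m, D♯dim, E, F♯m, G♯m, A, B.
Reading the progression, the first chord not in that set is F♯, so the modulation leaves C♯ minor there.
The chord immediately before F♯ is G♯m, which is diatonic to both keys: v in C♯ minor and vi in B major.

G♯m — v in C♯ minor, vi in B major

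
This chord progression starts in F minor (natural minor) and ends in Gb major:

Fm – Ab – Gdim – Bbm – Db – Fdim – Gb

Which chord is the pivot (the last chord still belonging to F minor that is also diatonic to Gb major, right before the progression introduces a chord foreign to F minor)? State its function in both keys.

Db — VI in F minor, V in Gb major

Chords diatonic to F minor: Fm, Gdim, Ab, Bbm, Cm, Db, Eb.
Reading the progression, the first chord not in that set is Fdim, so the modulation leaves F minor there.
The chord immediately before Fdim is Db, which is diatonic to both keys: VI in F minor and V in Gb major.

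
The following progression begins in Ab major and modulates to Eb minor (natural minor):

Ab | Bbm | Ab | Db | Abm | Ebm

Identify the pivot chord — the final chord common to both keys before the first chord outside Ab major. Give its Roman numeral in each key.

Db — IV in Ab major, VII in Eb minor

Chords diatonic to Ab major: Ab, Bbm, Cm, Db, Eb, Fm, Gdim.
Reading the progression, the first chord not in that set is Abm, so the modulation leaves Ab major there.
The chord immediately before Abm is Db, which is diatonic to both keys: IV in Ab major and VII in Eb minor.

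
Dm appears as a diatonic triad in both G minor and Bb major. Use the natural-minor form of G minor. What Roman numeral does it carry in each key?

v in G minor; iii in Bb major

The scale of G minor (natural minor) is G A Bb C D Eb F; D is degree 5, and the triad built there (D-F-A) is minor, so it is v.
The scale of Bb major is Bb C D Eb F G A; D is degree 3, and the triad built there (D-F-A) is minor, so it is iii.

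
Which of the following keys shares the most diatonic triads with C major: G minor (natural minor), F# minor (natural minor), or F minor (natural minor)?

G minor

Triads of C major: C (I), Dm (ii), Em (iii), F (IV), G (V), Am (vi), Bdim (vii°).
G minor (natural minor) shares 2: Dm, F.
F# minor (natural minor) shares 0: none.
F minor (natural minor) shares 0: none.
The most common triads (2) are shared with G minor.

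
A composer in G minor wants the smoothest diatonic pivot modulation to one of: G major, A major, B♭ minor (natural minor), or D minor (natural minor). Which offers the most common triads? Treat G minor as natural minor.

D minor

Triads of G minor (natural minor): G minor (i), A diminished (ii°), B♭ major (III), C minor (iv), D minor (v), E♭ major (VI), F major (VII).
G major shares 0: none.
A major shares 0: none.
B♭ minor (natural minor) shares 0: none.
D minor (natural minor) shares 4: Gm, B♭, Dm, F.
The most common triads (4) are shared with D minor.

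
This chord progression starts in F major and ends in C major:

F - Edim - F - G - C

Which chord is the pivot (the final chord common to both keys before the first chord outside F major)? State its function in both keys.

F — I in F major, IV in C major

Chords diatonic to F major: F, Gm, Am, Bb, C, Dm, Edim.
Reading the progression, the first chord not in that set is G, so the modulation leaves F major there.
The chord immediately before G is F, which is diatonic to both keys: I in F major and IV in C major.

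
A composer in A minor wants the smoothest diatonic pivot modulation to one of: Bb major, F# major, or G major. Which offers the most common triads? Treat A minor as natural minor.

Triads of A minor (natural minor): Am (i), Bdim (ii°), C (III), Dm (iv), Em (v), F (VI), G (VII).
Bb major shares 2: Dm, F.
F# major shares 0: none.
G major shares 4: Am, C, Em, G.
The most common triads (4) are shared with G major.

G major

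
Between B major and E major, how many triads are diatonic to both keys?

Diatonic triads of B major: B (I), C#m (ii), D#m (iii), E (IV), F# (V), G#m (vi), A#dim (vii°).
Diatonic triads of E major: E (I), F#m (ii), G#m (iii), A (IV), B (V), C#m (vi), D#dim (vii°).
Matching root and quality in both lists: B, C#m, E, G#m.
That gives 4 common triads.

4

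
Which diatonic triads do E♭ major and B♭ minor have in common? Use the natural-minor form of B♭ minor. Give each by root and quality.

Triads in E♭ major: E♭ (I), Fm (ii), Gm (iii), A♭ (IV), B♭ (V), Cm (vi), Ddim (vii°).
Triads in B♭ minor (natural minor): B♭m (i), Cdim (ii°), D♭ (III), E♭m (iv), Fm (v), G♭ (VI), A♭ (VII).
Shared triads with their functions: Fm (ii in E♭ major, v in B♭ minor); A♭ (IV in E♭ major, VII in B♭ minor).

Fm, A♭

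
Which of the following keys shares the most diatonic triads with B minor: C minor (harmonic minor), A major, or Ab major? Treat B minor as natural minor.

Triads of B minor (natural minor): Bm (i), C#dim (ii°), D (III), Em (iv), F#m (v), G (VI), A (VII).
C minor (harmonic minor) shares 1: G.
A major shares 4: Bm, D, F#m, A.
Ab major shares 0: none.
The most common triads (4) are shared with A major.

A major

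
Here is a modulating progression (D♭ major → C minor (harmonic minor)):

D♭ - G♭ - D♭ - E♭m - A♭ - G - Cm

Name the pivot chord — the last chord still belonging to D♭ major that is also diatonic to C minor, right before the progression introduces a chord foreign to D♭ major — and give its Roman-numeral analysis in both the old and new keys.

A♭ — V in D♭ major, VI in C minor

Chords diatonic to D♭ major: D♭, E♭m, Fm, G♭, A♭, B♭m, Cdim.
Reading the progression, the first chord not in that set is G, so the modulation leaves D♭ major there.
The chord immediately before G is A♭, which is diatonic to both keys: V in D♭ major and VI in C minor.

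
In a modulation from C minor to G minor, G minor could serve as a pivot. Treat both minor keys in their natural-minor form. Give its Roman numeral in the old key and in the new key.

The scale of C minor (natural minor) is C D Eb F G Ab Bb; G is degree 5, and the triad built there (G-Bb-D) is minor, so it is v.
The scale of G minor (natural minor) is G A Bb C D Eb F; G is degree 1, and the triad built there (G-Bb-D) is minor, so it is i.

v in C minor; i in G minor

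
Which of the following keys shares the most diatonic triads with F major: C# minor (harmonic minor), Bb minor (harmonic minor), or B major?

Triads of F major: F major (I), G minor (ii), A minor (iii), Bb major (IV), C major (V), D minor (vi), E diminished (vii°).
C# minor (harmonic minor) shares 0: none.
Bb minor (harmonic minor) shares 1: F.
B major shares 0: none.
The most common triads (1) are shared with Bb minor.

Bb minor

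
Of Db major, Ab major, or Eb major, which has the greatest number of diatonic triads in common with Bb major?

Eb major

Triads of Bb major: Bb (I), Cm (ii), Dm (iii), Eb (IV), F (V), Gm (vi), Adim (vii°).
Db major shares 0: none.
Ab major shares 2: Cm, Eb.
Eb major shares 4: Bb, Cm, Eb, Gm.
The most common triads (4) are shared with Eb major.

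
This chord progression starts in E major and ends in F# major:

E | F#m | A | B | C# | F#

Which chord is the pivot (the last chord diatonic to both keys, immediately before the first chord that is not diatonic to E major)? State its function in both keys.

Chords diatonic to E major: E, F#m, G#m, A, B, C#m, D#dim.
Reading the progression, the first chord not in that set is C#, so the modulation leaves E major there.
The chord immediately before C# is B, which is diatonic to both keys: V in E major and IV in F# major.

B — V in E major, IV in F# major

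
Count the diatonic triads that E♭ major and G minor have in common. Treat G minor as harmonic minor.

3

Diatonic triads of E♭ major: E♭ (I), Fm (ii), Gm (iii), A♭ (IV), B♭ (V), Cm (vi), Ddim (vii°).
Diatonic triads of G minor (harmonic minor): Gm (i), Adim (ii°), B♭aug (III+), Cm (iv), D (V), E♭ (VI), F♯dim (vii°).
Matching root and quality in both lists: E♭, Gm, Cm.
That gives 3 common triads.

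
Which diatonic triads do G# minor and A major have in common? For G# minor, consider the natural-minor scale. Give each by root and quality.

C#m, E

Triads in G# minor (natural minor): G#m (i), A#dim (ii°), B (III), C#m (iv), D#m (v), E (VI), F# (VII).
Triads in A major: A (I), Bm (ii), C#m (iii), D (IV), E (V), F#m (vi), G#dim (vii°).
Shared triads with their functions: C#m (iv in G# minor, iii in A major); E (VI in G# minor, V in A major).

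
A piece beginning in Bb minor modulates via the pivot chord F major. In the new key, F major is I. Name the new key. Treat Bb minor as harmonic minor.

The numeral I denotes a major triad on scale degree 1. With F on degree 1, the tonic of the new key is F.
Degree 1 carries a major triad in major keys, so the destination is F major.
Check: the diatonic triads of F major are F (I), Gm (ii), Am (iii), Bb (IV), C (V), Dm (vi), Edim (vii°) — F major is indeed I.

F major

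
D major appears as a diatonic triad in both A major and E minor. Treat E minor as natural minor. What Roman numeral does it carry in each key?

The scale of A major is A B C# D E F# G#; D is degree 4, and the triad built there (D-F#-A) is major, so it is IV.
The scale of E minor (natural minor) is E F# G A B C D; D is degree 7, and the triad built there (D-F#-A) is major, so it is VII.

IV in A major; VII in E minor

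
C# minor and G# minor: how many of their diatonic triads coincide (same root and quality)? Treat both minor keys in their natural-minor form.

4

Diatonic triads of C# minor (natural minor): C# minor (i), D# diminished (ii°), E major (III), F# minor (iv), G# minor (v), A major (VI), B major (VII).
Diatonic triads of G# minor (natural minor): G# minor (i), A# diminished (ii°), B major (III), C# minor (iv), D# minor (v), E major (VI), F# major (VII).
Matching root and quality in both lists: C# minor, E major, G# minor, B major.
That gives 4 common triads.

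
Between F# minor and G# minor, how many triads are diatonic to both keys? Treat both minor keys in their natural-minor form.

2

Diatonic triads of F# minor (natural minor): F#m (i), G#dim (ii°), A (III), Bm (iv), C#m (v), D (VI), E (VII).
Diatonic triads of G# minor (natural minor): G#m (i), A#dim (ii°), B (III), C#m (iv), D#m (v), E (VI), F# (VII).
Matching root and quality in both lists: C#m, E.
That gives 2 common triads.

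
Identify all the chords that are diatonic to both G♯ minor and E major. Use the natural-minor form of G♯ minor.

G♯m, B, C♯m, E

Triads in G♯ minor (natural minor): G♯m (i), A♯dim (ii°), B (III), C♯m (iv), D♯m (v), E (VI), F♯ (VII).
Triads in E major: E (I), F♯m (ii), G♯m (iii), A (IV), B (V), C♯m (vi), D♯dim (vii°).
Shared triads with their functions: G♯m (i in G♯ minor, iii in E major); B (III in G♯ minor, V in E major); C♯m (iv in G♯ minor, vi in E major); E (VI in G♯ minor, I in E major).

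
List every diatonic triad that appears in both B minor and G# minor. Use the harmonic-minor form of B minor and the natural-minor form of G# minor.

Triads in B minor (harmonic minor): Bm (i), C#dim (ii°), Daug (III+), Em (iv), F# (V), G (VI), A#dim (vii°).
Triads in G# minor (natural minor): G#m (i), A#dim (ii°), B (III), C#m (iv), D#m (v), E (VI), F# (VII).
Shared triads with their functions: F# (V in B minor, VII in G# minor); A#dim (vii° in B minor, ii° in G# minor).

F#, A#dim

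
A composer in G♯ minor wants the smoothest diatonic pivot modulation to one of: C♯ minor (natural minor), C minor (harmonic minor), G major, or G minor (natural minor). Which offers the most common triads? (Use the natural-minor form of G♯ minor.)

C♯ minor

Triads of G♯ minor (natural minor): G♯ minor (i), A♯ diminished (ii°), B major (III), C♯ minor (iv), D♯ minor (v), E major (VI), F♯ major (VII).
C♯ minor (natural minor) shares 4: G♯m, B, C♯m, E.
C minor (harmonic minor) shares 0: none.
G major shares 0: none.
G minor (natural minor) shares 0: none.
The most common triads (4) are shared with C♯ minor.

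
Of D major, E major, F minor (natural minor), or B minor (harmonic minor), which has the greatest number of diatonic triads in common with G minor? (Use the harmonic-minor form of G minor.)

F minor

Triads of G minor (harmonic minor): G minor (i), A diminished (ii°), B♭ augmented (III+), C minor (iv), D major (V), E♭ major (VI), F♯ diminished (vii°).
D major shares 1: D.
E major shares 0: none.
F minor (natural minor) shares 2: Cm, E♭.
B minor (harmonic minor) shares 0: none.
The most common triads (2) are shared with F minor.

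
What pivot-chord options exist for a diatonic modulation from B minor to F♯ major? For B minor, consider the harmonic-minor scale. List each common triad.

F♯

Triads in B minor (harmonic minor): Bm (i), C♯dim (ii°), Daug (III+), Em (iv), F♯ (V), G (VI), A♯dim (vii°).
Triads in F♯ major: F♯ (I), G♯m (ii), A♯m (iii), B (IV), C♯ (V), D♯m (vi), E♯dim (vii°).
Shared triads with their functions: F♯ (V in B minor, I in F♯ major).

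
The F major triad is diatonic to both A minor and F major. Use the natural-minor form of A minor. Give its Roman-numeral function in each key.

The scale of A minor (natural minor) is A B C D E F G; F is degree 6, and the triad built there (F-A-C) is major, so it is VI.
The scale of F major is F G A B♭ C D E; F is degree 1, and the triad built there (F-A-C) is major, so it is I.

VI in A minor; I in F major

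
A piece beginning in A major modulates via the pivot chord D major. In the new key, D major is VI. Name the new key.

F# minor

The numeral VI denotes a major triad on scale degree 6. With D on degree 6, the tonic of the new key is F#.
Degree 6 carries a major triad in minor keys, so the destination is F# minor.
Check: the diatonic triads of F# minor (natural minor) are F#m (i), G#dim (ii°), A (III), Bm (iv), C#m (v), D (VI), E (VII) — D major is indeed VI.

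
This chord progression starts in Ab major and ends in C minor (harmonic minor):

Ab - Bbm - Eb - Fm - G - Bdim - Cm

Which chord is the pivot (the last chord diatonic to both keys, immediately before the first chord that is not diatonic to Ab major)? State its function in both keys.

Chords diatonic to Ab major: Ab, Bbm, Cm, Db, Eb, Fm, Gdim.
Reading the progression, the first chord not in that set is G, so the modulation leaves Ab major there.
The chord immediately before G is Fm, which is diatonic to both keys: vi in Ab major and iv in C minor.

Fm — vi in Ab major, iv in C minor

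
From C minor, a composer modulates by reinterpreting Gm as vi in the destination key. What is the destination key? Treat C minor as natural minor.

Bb major

The numeral vi denotes a minor triad on scale degree 6. With G on degree 6, the tonic of the new key is Bb.
Degree 6 carries a minor triad in major keys, so the destination is Bb major.
Check: the diatonic triads of Bb major are Bb (I), Cm (ii), Dm (iii), Eb (IV), F (V), Gm (vi), Adim (vii°) — Gm is indeed vi.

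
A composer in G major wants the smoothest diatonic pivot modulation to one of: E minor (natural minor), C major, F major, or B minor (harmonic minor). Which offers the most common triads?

E minor

Triads of G major: G (I), Am (ii), Bm (iii), C (IV), D (V), Em (vi), F#dim (vii°).
E minor (natural minor) shares 7: G, Am, Bm, C, D, Em, F#dim.
C major shares 4: G, Am, C, Em.
F major shares 2: Am, C.
B minor (harmonic minor) shares 3: G, Bm, Em.
The most common triads (7) are shared with E minor.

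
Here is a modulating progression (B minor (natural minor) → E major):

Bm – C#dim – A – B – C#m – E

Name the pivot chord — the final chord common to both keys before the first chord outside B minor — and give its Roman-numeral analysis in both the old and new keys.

A — VII in B minor, IV in E major

Chords diatonic to B minor: Bm, C#dim, D, Em, F#m, G, A.
Reading the progression, the first chord not in that set is B, so the modulation leaves B minor there.
The chord immediately before B is A, which is diatonic to both keys: VII in B minor and IV in E major.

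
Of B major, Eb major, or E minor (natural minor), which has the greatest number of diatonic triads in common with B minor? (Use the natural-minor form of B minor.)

Triads of B minor (natural minor): B minor (i), C# diminished (ii°), D major (III), E minor (iv), F# minor (v), G major (VI), A major (VII).
B major shares 0: none.
Eb major shares 0: none.
E minor (natural minor) shares 4: Bm, D, Em, G.
The most common triads (4) are shared with E minor.

E minor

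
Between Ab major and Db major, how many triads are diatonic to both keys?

Diatonic triads of Ab major: Ab major (I), Bb minor (ii), C minor (iii), Db major (IV), Eb major (V), F minor (vi), G diminished (vii°).
Diatonic triads of Db major: Db major (I), Eb minor (ii), F minor (iii), Gb major (IV), Ab major (V), Bb minor (vi), C diminished (vii°).
Matching root and quality in both lists: Ab major, Bb minor, Db major, F minor.
That gives 4 common triads.

4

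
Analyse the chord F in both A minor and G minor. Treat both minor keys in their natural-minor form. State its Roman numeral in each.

The scale of A minor (natural minor) is A B C D E F G; F is degree 6, and the triad built there (F-A-C) is major, so it is VI.
The scale of G minor (natural minor) is G A Bb C D Eb F; F is degree 7, and the triad built there (F-A-C) is major, so it is VII.

VI in A minor; VII in G minor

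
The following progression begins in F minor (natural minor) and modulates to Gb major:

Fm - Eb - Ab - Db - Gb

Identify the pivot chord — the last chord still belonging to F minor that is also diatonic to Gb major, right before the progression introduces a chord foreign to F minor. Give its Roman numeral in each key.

Chords diatonic to F minor: Fm, Gdim, Ab, Bbm, Cm, Db, Eb.
Reading the progression, the first chord not in that set is Gb, so the modulation leaves F minor there.
The chord immediately before Gb is Db, which is diatonic to both keys: VI in F minor and V in Gb major.

Db — VI in F minor, V in Gb major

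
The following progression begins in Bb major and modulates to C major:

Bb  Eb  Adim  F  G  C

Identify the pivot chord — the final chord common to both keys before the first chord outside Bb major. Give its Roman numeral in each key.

Chords diatonic to Bb major: Bb, Cm, Dm, Eb, F, Gm, Adim.
Reading the progression, the first chord not in that set is G, so the modulation leaves Bb major there.
The chord immediately before G is F, which is diatonic to both keys: V in Bb major and IV in C major.

F — V in Bb major, IV in C major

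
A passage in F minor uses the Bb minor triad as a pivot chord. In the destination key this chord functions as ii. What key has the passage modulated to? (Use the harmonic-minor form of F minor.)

The numeral ii denotes a minor triad on scale degree 2. With Bb on degree 2, the tonic of the new key is Ab.
Degree 2 carries a minor triad in major keys, so the destination is Ab major.
Check: the diatonic triads of Ab major are Ab (I), Bbm (ii), Cm (iii), Db (IV), Eb (V), Fm (vi), Gdim (vii°) — Bb minor is indeed ii.

Ab major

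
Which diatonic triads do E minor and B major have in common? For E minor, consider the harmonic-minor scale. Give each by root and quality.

Triads in E minor (harmonic minor): Em (i), F#dim (ii°), Gaug (III+), Am (iv), B (V), C (VI), D#dim (vii°).
Triads in B major: B (I), C#m (ii), D#m (iii), E (IV), F# (V), G#m (vi), A#dim (vii°).
Shared triads with their functions: B (V in E minor, I in B major).

B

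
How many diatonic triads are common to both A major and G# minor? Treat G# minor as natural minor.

Diatonic triads of A major: A (I), Bm (ii), C#m (iii), D (IV), E (V), F#m (vi), G#dim (vii°).
Diatonic triads of G# minor (natural minor): G#m (i), A#dim (ii°), B (III), C#m (iv), D#m (v), E (VI), F# (VII).
Matching root and quality in both lists: C#m, E.
That gives 2 common triads.

2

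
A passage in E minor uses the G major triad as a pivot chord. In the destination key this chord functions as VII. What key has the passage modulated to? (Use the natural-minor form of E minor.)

The numeral VII denotes a major triad on scale degree 7. With G on degree 7, the tonic of the new key is A.
Degree 7 carries a major triad in natural-minor keys, so the destination is A minor.
Check: the diatonic triads of A minor (natural minor) are Am (i), Bdim (ii°), C (III), Dm (iv), Em (v), F (VI), G (VII) — G major is indeed VII.

A minor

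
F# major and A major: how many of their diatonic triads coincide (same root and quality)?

0

Diatonic triads of F# major: F# major (I), G# minor (ii), A# minor (iii), B major (IV), C# major (V), D# minor (vi), E# diminished (vii°).
Diatonic triads of A major: A major (I), B minor (ii), C# minor (iii), D major (IV), E major (V), F# minor (vi), G# diminished (vii°).
No triad has the same root and quality in both keys.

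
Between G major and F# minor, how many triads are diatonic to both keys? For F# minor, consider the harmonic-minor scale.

Diatonic triads of G major: G (I), Am (ii), Bm (iii), C (IV), D (V), Em (vi), F#dim (vii°).
Diatonic triads of F# minor (harmonic minor): F#m (i), G#dim (ii°), Aaug (III+), Bm (iv), C# (V), D (VI), E#dim (vii°).
Matching root and quality in both lists: Bm, D.
That gives 2 common triads.

2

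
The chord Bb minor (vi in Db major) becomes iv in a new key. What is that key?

The numeral iv denotes a minor triad on scale degree 4. With Bb on degree 4, the tonic of the new key is F.
Degree 4 carries a minor triad in minor keys, so the destination is F minor.
Check: the diatonic triads of F minor (natural minor) are Fm (i), Gdim (ii°), Ab (III), Bbm (iv), Cm (v), Db (VI), Eb (VII) — Bb minor is indeed iv.

F minor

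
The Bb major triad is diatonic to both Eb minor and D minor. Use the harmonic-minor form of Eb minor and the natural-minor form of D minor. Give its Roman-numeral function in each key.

The scale of Eb minor (harmonic minor) is Eb F Gb Ab Bb Cb D; Bb is degree 5, and the triad built there (Bb-D-F) is major, so it is V.
The scale of D minor (natural minor) is D E F G A Bb C; Bb is degree 6, and the triad built there (Bb-D-F) is major, so it is VI.

V in Eb minor; VI in D minor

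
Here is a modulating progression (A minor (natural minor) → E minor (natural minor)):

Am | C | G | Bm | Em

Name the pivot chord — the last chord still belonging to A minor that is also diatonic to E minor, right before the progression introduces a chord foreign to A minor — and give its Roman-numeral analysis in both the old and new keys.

Chords diatonic to A minor: Am, Bdim, C, Dm, Em, F, G.
Reading the progression, the first chord not in that set is Bm, so the modulation leaves A minor there.
The chord immediately before Bm is G, which is diatonic to both keys: VII in A minor and III in E minor.

G — VII in A minor, III in E minor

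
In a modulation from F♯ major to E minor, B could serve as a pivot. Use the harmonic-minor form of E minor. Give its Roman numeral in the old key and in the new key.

The scale of F♯ major is F♯ G♯ A♯ B C♯ D♯ E♯; B is degree 4, and the triad built there (B-D♯-F♯) is major, so it is IV.
The scale of E minor (harmonic minor) is E F♯ G A B C D♯; B is degree 5, and the triad built there (B-D♯-F♯) is major, so it is V.

IV in F♯ major; V in E minor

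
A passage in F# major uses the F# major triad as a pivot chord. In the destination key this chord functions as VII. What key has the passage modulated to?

The numeral VII denotes a major triad on scale degree 7. With F# on degree 7, the tonic of the new key is G#.
Degree 7 carries a major triad in natural-minor keys, so the destination is G# minor.
Check: the diatonic triads of G# minor (natural minor) are G#m (i), A#dim (ii°), B (III), C#m (iv), D#m (v), E (VI), F# (VII) — F# major is indeed VII.

G# minor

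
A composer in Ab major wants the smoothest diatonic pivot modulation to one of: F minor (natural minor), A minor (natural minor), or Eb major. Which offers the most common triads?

F minor

Triads of Ab major: Ab major (I), Bb minor (ii), C minor (iii), Db major (IV), Eb major (V), F minor (vi), G diminished (vii°).
F minor (natural minor) shares 7: Ab, Bbm, Cm, Db, Eb, Fm, Gdim.
A minor (natural minor) shares 0: none.
Eb major shares 4: Ab, Cm, Eb, Fm.
The most common triads (7) are shared with F minor.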